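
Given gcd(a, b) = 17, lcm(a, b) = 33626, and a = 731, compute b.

Using ab = gcd(a,b)·lcm(a,b) = 17·33626 = 571642, we get b = 571642/731 = 782.

782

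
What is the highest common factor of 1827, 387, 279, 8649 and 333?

9

1827 = 3² · 7 · 29; 387 = 3² · 43; 279 = 3² · 31; 8649 = 3² · 31²; 333 = 3² · 37
gcd takes min exponent of each prime: 3² = 9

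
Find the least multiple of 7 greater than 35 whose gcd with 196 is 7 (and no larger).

63

gcd(k, 196) = 7 forces 7 | k; write k = 7s. Then gcd(7s, 7·28) = 7·gcd(s, 28), so need gcd(s, 28) = 1.
7s > 35 gives s ≥ 6. The least s ≥ 6 coprime to 28 is 9, so k = 7·9 = 63.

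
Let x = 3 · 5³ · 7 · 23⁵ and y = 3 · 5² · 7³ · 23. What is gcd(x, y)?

12075

min exponent per shared prime: 3 · 5² · 7 · 23 = 12075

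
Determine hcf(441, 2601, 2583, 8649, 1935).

gcd(441, 2601): 2601 = 5·441 + 396; 441 = 1·396 + 45; 396 = 8·45 + 36; 45 = 1·36 + 9; 36 = 4·9 + 0 → 9
gcd(9, 2583): 2583 = 287·9 + 0 → 9
gcd(9, 8649): 8649 = 961·9 + 0 → 9
gcd(9, 1935): 1935 = 215·9 + 0 → 9

9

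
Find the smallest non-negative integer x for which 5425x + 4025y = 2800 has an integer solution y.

2

gcd(5425, 4025) = 175 (Euclid: 5425 = 1·4025 + 1400; 4025 = 2·1400 + 1225; 1400 = 1·1225 + 175; 1225 = 7·175 + 0), and 175 | 2800.
Extended Euclid: 5425·(3) + 4025·(-4) = 175. Scale by 16: x₀ = 48.
General solution x = x₀ + 23t; reducing mod 23 gives x = 2 (and y = -2).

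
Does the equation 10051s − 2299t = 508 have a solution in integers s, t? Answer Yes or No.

No

gcd(10051, 2299): 10051 = 4·2299 + 855; 2299 = 2·855 + 589; 855 = 1·589 + 266; 589 = 2·266 + 57; 266 = 4·57 + 38; 57 = 1·38 + 19; 38 = 2·19 + 0 → 19
19 does not divide 508, so a solution does not exist.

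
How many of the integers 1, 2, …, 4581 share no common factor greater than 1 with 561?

2612

561 = 3·11·17. Inclusion–exclusion on these primes:
4581 − ⌊4581/3⌋ − ⌊4581/11⌋ − ⌊4581/17⌋ + ⌊4581/33⌋ + ⌊4581/51⌋ + ⌊4581/187⌋ − ⌊4581/561⌋ = 2612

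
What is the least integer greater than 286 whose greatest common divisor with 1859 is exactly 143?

429

1859 = 143·13. Any x with gcd(x, 1859) = 143 is a multiple of 143, say 143s, with s coprime to 13.
Need s > 286/143, so s ≥ 3. First s ≥ 3 with gcd(s, 13) = 1 is s = 3. Thus x = 143·3 = 429.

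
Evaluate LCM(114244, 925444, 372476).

86176419836

lcm(114244, 925444) = 114244·925444/gcd = 105726424336/676 = 156400036
lcm(156400036, 372476) = 156400036·372476/gcd = 58255259809136/676 = 86176419836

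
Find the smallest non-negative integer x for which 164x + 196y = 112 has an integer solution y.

21

gcd(164, 196) = 4 (Euclid: 196 = 1·164 + 32; 164 = 5·32 + 4; 32 = 8·4 + 0), and 4 | 112.
Extended Euclid: 164·(6) + 196·(-5) = 4. Scale by 28: x₀ = 168.
General solution x = x₀ + 49t; reducing mod 49 gives x = 21 (and y = -17).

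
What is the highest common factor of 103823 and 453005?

1

103823 = 47³
453005 = 5 · 7² · 43²
Common: 1 = 1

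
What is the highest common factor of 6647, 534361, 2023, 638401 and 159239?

gcd(6647, 534361): 534361 = 80·6647 + 2601; 6647 = 2·2601 + 1445; 2601 = 1·1445 + 1156; 1445 = 1·1156 + 289; 1156 = 4·289 + 0 → 289
gcd(289, 2023): 2023 = 7·289 + 0 → 289
gcd(289, 638401): 638401 = 2209·289 + 0 → 289
gcd(289, 159239): 159239 = 551·289 + 0 → 289

289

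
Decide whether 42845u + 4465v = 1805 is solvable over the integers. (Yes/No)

Yes

By Bézout, 42845u + 4465v = 1805 has integer solutions iff gcd(42845, 4465) | 1805.
Euclid: 42845 = 9·4465 + 2660; 4465 = 1·2660 + 1805; 2660 = 1·1805 + 855; 1805 = 2·855 + 95; 855 = 9·95 + 0. gcd = 95; 1805 mod 95 = 0. Yes.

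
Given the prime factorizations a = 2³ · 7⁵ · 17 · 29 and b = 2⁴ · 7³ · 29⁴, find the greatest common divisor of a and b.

min exponent per shared prime: 2³ · 7³ · 29 = 79576

79576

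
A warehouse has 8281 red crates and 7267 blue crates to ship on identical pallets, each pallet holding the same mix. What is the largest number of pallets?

Euclid: 8281 = 1·7267 + 1014; 7267 = 7·1014 + 169; 1014 = 6·169 + 0. Last nonzero remainder: 169.

169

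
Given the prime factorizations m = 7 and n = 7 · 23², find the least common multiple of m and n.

max exponent per prime: 7 · 23² = 3703

3703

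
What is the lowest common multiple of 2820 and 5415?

2820 = 2² · 3 · 5 · 47; 5415 = 3 · 5 · 19²
max exponents: 2² · 3 · 5 · 19² · 47 = 1018020

1018020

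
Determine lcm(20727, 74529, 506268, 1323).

20727 = 3² · 7² · 47; 74529 = 3² · 7² · 13²; 506268 = 2² · 3² · 7³ · 41; 1323 = 3³ · 7²
lcm takes max exponent of each prime: 2² · 3³ · 7³ · 13² · 41 · 47 = 12063860172

12063860172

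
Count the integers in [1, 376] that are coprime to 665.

665 = 5·7·19. Inclusion–exclusion on these primes:
376 − ⌊376/5⌋ − ⌊376/7⌋ − ⌊376/19⌋ + ⌊376/35⌋ + ⌊376/95⌋ + ⌊376/133⌋ − ⌊376/665⌋ = 244

244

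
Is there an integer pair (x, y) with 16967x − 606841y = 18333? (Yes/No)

No

gcd(16967, 606841): 606841 = 35·16967 + 12996; 16967 = 1·12996 + 3971; 12996 = 3·3971 + 1083; 3971 = 3·1083 + 722; 1083 = 1·722 + 361; 722 = 2·361 + 0 → 361
361 does not divide 18333, so a solution does not exist.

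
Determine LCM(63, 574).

5166

gcd first: 574 = 9·63 + 7; 63 = 9·7 + 0 → gcd = 7
lcm = 63·574/gcd = 36162/7 = 5166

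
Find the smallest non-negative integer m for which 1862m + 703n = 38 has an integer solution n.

34

gcd(1862, 703) = 19 (Euclid: 1862 = 2·703 + 456; 703 = 1·456 + 247; 456 = 1·247 + 209; 247 = 1·209 + 38; 209 = 5·38 + 19; 38 = 2·19 + 0), and 19 | 38.
Extended Euclid: 1862·(17) + 703·(-45) = 19. Scale by 2: m₀ = 34.
General solution m = m₀ + 37t; reducing mod 37 gives m = 34 (and n = -90).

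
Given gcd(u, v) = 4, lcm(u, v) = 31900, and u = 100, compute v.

u·v = gcd·lcm = 4·31900 = 127600, so v = 127600/100 = 1276.

1276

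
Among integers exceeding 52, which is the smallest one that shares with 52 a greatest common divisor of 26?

52 = 26·2. Any m with gcd(m, 52) = 26 is a multiple of 26, say 26s, with s coprime to 2.
Need s > 52/26, so s ≥ 3. First s ≥ 3 with gcd(s, 2) = 1 is s = 3. Thus m = 26·3 = 78.

78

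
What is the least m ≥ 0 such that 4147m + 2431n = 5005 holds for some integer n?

10

Reduce mod 2431: 4147m ≡ 5005 (mod 2431). With g = gcd(4147, 2431) = 143 dividing 5005, divide through: 29m ≡ 35 (mod 17).
Since gcd(29, 17) = 1, m ≡ 35·(29)⁻¹ ≡ 10 (mod 17). Smallest non-negative: 10.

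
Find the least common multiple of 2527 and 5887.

2125207

2527 = 7 · 19²; 5887 = 7 · 29²
max exponents: 7 · 19² · 29² = 2125207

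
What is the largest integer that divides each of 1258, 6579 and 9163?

1258 = 2 · 17 · 37; 6579 = 3² · 17 · 43; 9163 = 7² · 11 · 17
gcd takes min exponent of each prime: 17 = 17

17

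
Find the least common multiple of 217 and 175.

5425

gcd first: 217 = 1·175 + 42; 175 = 4·42 + 7; 42 = 6·7 + 0 → gcd = 7
lcm = 217·175/gcd = 37975/7 = 5425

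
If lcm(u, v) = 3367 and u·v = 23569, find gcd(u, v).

From gcd × lcm = uv: gcd = 23569 / 3367 = 7.

7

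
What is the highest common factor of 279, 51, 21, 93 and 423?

gcd(279, 51): 279 = 5·51 + 24; 51 = 2·24 + 3; 24 = 8·3 + 0 → 3
gcd(3, 21): 21 = 7·3 + 0 → 3
gcd(3, 93): 93 = 31·3 + 0 → 3
gcd(3, 423): 423 = 141·3 + 0 → 3

3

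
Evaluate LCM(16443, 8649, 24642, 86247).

43265117574

16443 = 3⁴ · 7 · 29; 8649 = 3² · 31²; 24642 = 2 · 3² · 37²; 86247 = 3² · 7 · 37²
lcm takes max exponent of each prime: 2 · 3⁴ · 7 · 29 · 31² · 37² = 43265117574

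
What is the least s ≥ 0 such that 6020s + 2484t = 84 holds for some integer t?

Euclid: 6020 = 2·2484 + 1052; 2484 = 2·1052 + 380; 1052 = 2·380 + 292; 380 = 1·292 + 88; 292 = 3·88 + 28; 88 = 3·28 + 4; 28 = 7·4 + 0 → gcd = 4; 84 = 4·21.
Back-substitution yields 6020·(-85) + 2484·(206) = 4, so one solution is s = -85·21 = -1785, t = 206·21 = 4326.
Solutions in s differ by 2484/4 = 621; the one in [0, 621) is -1785 mod 621 = 78.

78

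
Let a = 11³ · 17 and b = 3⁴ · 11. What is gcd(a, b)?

min exponent per shared prime: 11 = 11

11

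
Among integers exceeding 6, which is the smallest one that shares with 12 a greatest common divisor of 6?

18

Multiples of 6 above 6: 6·2, 6·3, … . Need the cofactor coprime to 12/6 = 2.
Checking s = 2, 3, … the first with gcd(s, 2) = 1 is s = 3, giving 18.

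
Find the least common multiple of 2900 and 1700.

gcd first: 2900 = 1·1700 + 1200; 1700 = 1·1200 + 500; 1200 = 2·500 + 200; 500 = 2·200 + 100; 200 = 2·100 + 0 → gcd = 100
lcm = 2900·1700/gcd = 4930000/100 = 49300

49300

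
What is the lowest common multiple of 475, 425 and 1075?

lcm(475, 425) = 475·425/gcd = 201875/25 = 8075
lcm(8075, 1075) = 8075·1075/gcd = 8680625/25 = 347225

347225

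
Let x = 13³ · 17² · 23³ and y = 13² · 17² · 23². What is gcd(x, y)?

min exponent per shared prime: 13² · 17² · 23² = 25836889

25836889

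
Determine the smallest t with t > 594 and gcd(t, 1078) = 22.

638

1078 = 22·49. Any t with gcd(t, 1078) = 22 is a multiple of 22, say 22s, with s coprime to 49.
Need s > 594/22, so s ≥ 28. First s ≥ 28 with gcd(s, 49) = 1 is s = 29. Thus t = 22·29 = 638.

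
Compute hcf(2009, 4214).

2009 = 7² · 41
4214 = 2 · 7² · 43
Common: 7² = 49

49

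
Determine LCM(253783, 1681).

253783 = 19³ · 37; 1681 = 41²
max exponents: 19³ · 37 · 41² = 426609223

426609223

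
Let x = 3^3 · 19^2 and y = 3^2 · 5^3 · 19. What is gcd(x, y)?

min exponent per shared prime: 3^2 · 19 = 171

171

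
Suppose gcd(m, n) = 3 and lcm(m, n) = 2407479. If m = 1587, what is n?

Using mn = gcd(m,n)·lcm(m,n) = 3·2407479 = 7222437, we get n = 7222437/1587 = 4551.

4551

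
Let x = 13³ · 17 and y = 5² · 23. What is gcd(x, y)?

min exponent per shared prime: (none) = 1

1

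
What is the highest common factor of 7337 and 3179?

Euclid: 7337 = 2·3179 + 979; 3179 = 3·979 + 242; 979 = 4·242 + 11; 242 = 22·11 + 0. Last nonzero remainder: 11.

11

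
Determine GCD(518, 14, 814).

2

518 = 2 · 7 · 37; 14 = 2 · 7; 814 = 2 · 11 · 37
gcd takes min exponent of each prime: 2 = 2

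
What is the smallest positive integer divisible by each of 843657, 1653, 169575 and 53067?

509505553725

lcm(843657, 1653) = 843657·1653/gcd = 1394565021/57 = 24466053
lcm(24466053, 169575) = 24466053·169575/gcd = 4148830937475/57 = 72786507675
lcm(72786507675, 53067) = 72786507675·53067/gcd = 3862561602789225/7581 = 509505553725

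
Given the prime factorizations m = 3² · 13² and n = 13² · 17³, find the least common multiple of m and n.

max exponent per prime: 3² · 13² · 17³ = 7472673

7472673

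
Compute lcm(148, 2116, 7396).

144761908

148 = 2² · 37; 2116 = 2² · 23²; 7396 = 2² · 43²
lcm takes max exponent of each prime: 2² · 23² · 37 · 43² = 144761908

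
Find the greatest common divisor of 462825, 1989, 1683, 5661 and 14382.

153

462825 = 3² · 5² · 11² · 17; 1989 = 3² · 13 · 17; 1683 = 3² · 11 · 17; 5661 = 3² · 17 · 37; 14382 = 2 · 3² · 17 · 47
gcd takes min exponent of each prime: 3² · 17 = 153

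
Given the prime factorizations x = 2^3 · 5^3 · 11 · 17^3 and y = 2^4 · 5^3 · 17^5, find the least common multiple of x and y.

31236854000

max exponent per prime: 2^4 · 5^3 · 11 · 17^5 = 31236854000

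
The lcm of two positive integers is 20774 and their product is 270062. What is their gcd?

13

From gcd × lcm = pq: gcd = 270062 / 20774 = 13.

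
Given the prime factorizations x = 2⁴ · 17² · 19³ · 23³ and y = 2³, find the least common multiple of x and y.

max exponent per prime: 2⁴ · 17² · 19³ · 23³ = 385888766672

385888766672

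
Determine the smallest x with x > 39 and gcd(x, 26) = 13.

65

gcd(x, 26) = 13 forces 13 | x; write x = 13s. Then gcd(13s, 13·2) = 13·gcd(s, 2), so need gcd(s, 2) = 1.
13s > 39 gives s ≥ 4. The least s ≥ 4 coprime to 2 is 5, so x = 13·5 = 65.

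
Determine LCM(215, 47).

10105

gcd first: 215 = 4·47 + 27; 47 = 1·27 + 20; 27 = 1·20 + 7; 20 = 2·7 + 6; 7 = 1·6 + 1; 6 = 6·1 + 0 → gcd = 1
lcm = 215·47/gcd = 10105/1 = 10105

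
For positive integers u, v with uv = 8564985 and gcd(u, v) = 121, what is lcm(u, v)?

Since gcd(u,v)·lcm(u,v) = uv, lcm = 8564985/121 = 70785.

70785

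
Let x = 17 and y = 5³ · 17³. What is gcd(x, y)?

min exponent per shared prime: 17 = 17

17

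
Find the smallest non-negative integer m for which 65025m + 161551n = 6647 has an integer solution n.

256

Reduce mod 161551: 65025m ≡ 6647 (mod 161551). With g = gcd(65025, 161551) = 289 dividing 6647, divide through: 225m ≡ 23 (mod 559).
Since gcd(225, 559) = 1, m ≡ 23·(225)⁻¹ ≡ 256 (mod 559). Smallest non-negative: 256.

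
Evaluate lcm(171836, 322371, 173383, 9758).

lcm(171836, 322371) = 171836·322371/gcd = 55394943156/119 = 465503724
lcm(465503724, 173383) = 465503724·173383/gcd = 80710432178292/119 = 678238925868
lcm(678238925868, 9758) = 678238925868·9758/gcd = 6618255438619944/238 = 27807795960588

27807795960588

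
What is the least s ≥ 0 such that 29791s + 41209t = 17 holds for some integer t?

29187

Euclid: 41209 = 1·29791 + 11418; 29791 = 2·11418 + 6955; 11418 = 1·6955 + 4463; 6955 = 1·4463 + 2492; 4463 = 1·2492 + 1971; 2492 = 1·1971 + 521; 1971 = 3·521 + 408; 521 = 1·408 + 113; 408 = 3·113 + 69; 113 = 1·69 + 44; 69 = 1·44 + 25; 44 = 1·25 + 19; 25 = 1·19 + 6; 19 = 3·6 + 1; 6 = 6·1 + 0 → gcd = 1; 17 = 1·17.
Back-substitution yields 29791·(6565) + 41209·(-4746) = 1, so one solution is s = 6565·17 = 111605, t = -4746·17 = -80682.
Solutions in s differ by 41209/1 = 41209; the one in [0, 41209) is 111605 mod 41209 = 29187.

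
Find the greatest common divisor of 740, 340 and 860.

20

gcd(740, 340): 740 = 2·340 + 60; 340 = 5·60 + 40; 60 = 1·40 + 20; 40 = 2·20 + 0 → 20
gcd(20, 860): 860 = 43·20 + 0 → 20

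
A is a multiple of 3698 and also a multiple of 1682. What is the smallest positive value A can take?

3698 = 2 · 43²; 1682 = 2 · 29²
max exponents: 2 · 29² · 43² = 3110018

3110018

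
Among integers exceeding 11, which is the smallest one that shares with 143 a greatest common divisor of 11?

gcd(m, 143) = 11 forces 11 | m; write m = 11s. Then gcd(11s, 11·13) = 11·gcd(s, 13), so need gcd(s, 13) = 1.
11s > 11 gives s ≥ 2. The least s ≥ 2 coprime to 13 is 2, so m = 11·2 = 22.

22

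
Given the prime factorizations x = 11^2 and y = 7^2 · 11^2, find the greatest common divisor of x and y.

min exponent per shared prime: 11^2 = 121

121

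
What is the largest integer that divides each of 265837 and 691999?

121

265837 = 11² · 13³
691999 = 7 · 11² · 19 · 43
Common: 11² = 121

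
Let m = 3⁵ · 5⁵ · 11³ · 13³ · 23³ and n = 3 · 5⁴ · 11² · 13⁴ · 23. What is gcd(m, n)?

11464220625

min exponent per shared prime: 3 · 5⁴ · 11² · 13³ · 23 = 11464220625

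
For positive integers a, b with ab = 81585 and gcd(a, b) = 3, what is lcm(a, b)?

Since gcd(a,b)·lcm(a,b) = ab, lcm = 81585/3 = 27195.

27195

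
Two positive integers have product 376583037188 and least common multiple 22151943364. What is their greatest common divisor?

From gcd × lcm = mn: gcd = 376583037188 / 22151943364 = 17.

17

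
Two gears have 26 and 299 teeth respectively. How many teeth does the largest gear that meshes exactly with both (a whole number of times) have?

Euclid: 299 = 11·26 + 13; 26 = 2·13 + 0. Last nonzero remainder: 13.

13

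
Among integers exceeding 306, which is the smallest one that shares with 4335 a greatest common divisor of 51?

357

Multiples of 51 above 306: 51·7, 51·8, … . Need the cofactor coprime to 4335/51 = 85.
Checking s = 7, 8, … the first with gcd(s, 85) = 1 is s = 7, giving 357.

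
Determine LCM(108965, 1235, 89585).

1335801935

108965 = 5 · 19 · 31 · 37; 1235 = 5 · 13 · 19; 89585 = 5 · 19 · 23 · 41
lcm takes max exponent of each prime: 5 · 13 · 19 · 23 · 31 · 37 · 41 = 1335801935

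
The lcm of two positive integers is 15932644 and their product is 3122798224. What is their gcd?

From gcd × lcm = pq: gcd = 3122798224 / 15932644 = 196.

196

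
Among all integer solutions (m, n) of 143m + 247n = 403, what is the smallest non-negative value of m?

Euclid: 247 = 1·143 + 104; 143 = 1·104 + 39; 104 = 2·39 + 26; 39 = 1·26 + 13; 26 = 2·13 + 0 → gcd = 13; 403 = 13·31.
Back-substitution yields 143·(7) + 247·(-4) = 13, so one solution is m = 7·31 = 217, n = -4·31 = -124.
Solutions in m differ by 247/13 = 19; the one in [0, 19) is 217 mod 19 = 8.

8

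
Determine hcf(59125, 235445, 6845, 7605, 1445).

5

59125 = 5³ · 11 · 43; 235445 = 5 · 7² · 31²; 6845 = 5 · 37²; 7605 = 3² · 5 · 13²; 1445 = 5 · 17²
gcd takes min exponent of each prime: 5 = 5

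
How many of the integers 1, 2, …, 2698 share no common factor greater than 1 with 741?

741 = 3·13·19. Inclusion–exclusion on these primes:
2698 − ⌊2698/3⌋ − ⌊2698/13⌋ − ⌊2698/19⌋ + ⌊2698/39⌋ + ⌊2698/57⌋ + ⌊2698/247⌋ − ⌊2698/741⌋ = 1573

1573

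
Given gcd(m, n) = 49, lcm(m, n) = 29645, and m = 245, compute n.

Using mn = gcd(m,n)·lcm(m,n) = 49·29645 = 1452605, we get n = 1452605/245 = 5929.

5929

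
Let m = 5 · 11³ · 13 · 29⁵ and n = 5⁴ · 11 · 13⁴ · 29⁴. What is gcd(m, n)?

min exponent per shared prime: 5 · 11 · 13 · 29⁴ = 505705915

505705915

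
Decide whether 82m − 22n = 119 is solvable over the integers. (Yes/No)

No

gcd(82, 22): 82 = 3·22 + 16; 22 = 1·16 + 6; 16 = 2·6 + 4; 6 = 1·4 + 2; 4 = 2·2 + 0 → 2
2 does not divide 119, so a solution does not exist.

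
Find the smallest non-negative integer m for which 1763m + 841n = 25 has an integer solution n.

gcd(1763, 841) = 1 (Euclid: 1763 = 2·841 + 81; 841 = 10·81 + 31; 81 = 2·31 + 19; 31 = 1·19 + 12; 19 = 1·12 + 7; 12 = 1·7 + 5; 7 = 1·5 + 2; 5 = 2·2 + 1; 2 = 2·1 + 0), and 1 | 25.
Extended Euclid: 1763·(-353) + 841·(740) = 1. Scale by 25: m₀ = -8825.
General solution m = m₀ + 841t; reducing mod 841 gives m = 426 (and n = -893).

426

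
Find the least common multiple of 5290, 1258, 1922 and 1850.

lcm(5290, 1258) = 5290·1258/gcd = 6654820/2 = 3327410
lcm(3327410, 1922) = 3327410·1922/gcd = 6395282020/2 = 3197641010
lcm(3197641010, 1850) = 3197641010·1850/gcd = 5915635868500/370 = 15988205050

15988205050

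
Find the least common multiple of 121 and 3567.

431607

gcd first: 3567 = 29·121 + 58; 121 = 2·58 + 5; 58 = 11·5 + 3; 5 = 1·3 + 2; 3 = 1·2 + 1; 2 = 2·1 + 0 → gcd = 1
lcm = 121·3567/gcd = 431607/1 = 431607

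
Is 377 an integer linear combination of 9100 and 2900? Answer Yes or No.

By Bézout, 9100u + 2900v = 377 has integer solutions iff gcd(9100, 2900) | 377.
Euclid: 9100 = 3·2900 + 400; 2900 = 7·400 + 100; 400 = 4·100 + 0. gcd = 100; 377 mod 100 = 77. No.

No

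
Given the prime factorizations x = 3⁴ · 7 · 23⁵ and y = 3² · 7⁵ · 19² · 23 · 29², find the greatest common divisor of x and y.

1449

min exponent per shared prime: 3² · 7 · 23 = 1449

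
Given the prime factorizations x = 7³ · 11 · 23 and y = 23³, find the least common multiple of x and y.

45906091

max exponent per prime: 7³ · 11 · 23³ = 45906091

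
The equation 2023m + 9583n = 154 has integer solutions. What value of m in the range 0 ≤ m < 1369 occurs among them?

758

Euclid: 9583 = 4·2023 + 1491; 2023 = 1·1491 + 532; 1491 = 2·532 + 427; 532 = 1·427 + 105; 427 = 4·105 + 7; 105 = 15·7 + 0 → gcd = 7; 154 = 7·22.
Back-substitution yields 2023·(-90) + 9583·(19) = 7, so one solution is m = -90·22 = -1980, n = 19·22 = 418.
Solutions in m differ by 9583/7 = 1369; the one in [0, 1369) is -1980 mod 1369 = 758.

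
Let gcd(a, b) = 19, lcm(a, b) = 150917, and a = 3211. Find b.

893

a·b = gcd·lcm = 19·150917 = 2867423, so b = 2867423/3211 = 893.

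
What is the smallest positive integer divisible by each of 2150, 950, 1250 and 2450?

50041250

2150 = 2 · 5² · 43; 950 = 2 · 5² · 19; 1250 = 2 · 5⁴; 2450 = 2 · 5² · 7²
lcm takes max exponent of each prime: 2 · 5⁴ · 7² · 19 · 43 = 50041250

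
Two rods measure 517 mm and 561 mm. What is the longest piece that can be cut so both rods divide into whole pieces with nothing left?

11

Euclid: 561 = 1·517 + 44; 517 = 11·44 + 33; 44 = 1·33 + 11; 33 = 3·11 + 0. Last nonzero remainder: 11.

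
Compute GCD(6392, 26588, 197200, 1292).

6392 = 2³ · 17 · 47; 26588 = 2² · 17² · 23; 197200 = 2⁴ · 5² · 17 · 29; 1292 = 2² · 17 · 19
gcd takes min exponent of each prime: 2² · 17 = 68

68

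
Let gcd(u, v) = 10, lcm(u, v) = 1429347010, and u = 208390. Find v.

68590

u·v = gcd·lcm = 10·1429347010 = 14293470100, so v = 14293470100/208390 = 68590.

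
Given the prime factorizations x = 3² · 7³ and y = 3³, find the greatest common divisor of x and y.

min exponent per shared prime: 3² = 9

9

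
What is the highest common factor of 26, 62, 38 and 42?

gcd(26, 62): 62 = 2·26 + 10; 26 = 2·10 + 6; 10 = 1·6 + 4; 6 = 1·4 + 2; 4 = 2·2 + 0 → 2
gcd(2, 38): 38 = 19·2 + 0 → 2
gcd(2, 42): 42 = 21·2 + 0 → 2

2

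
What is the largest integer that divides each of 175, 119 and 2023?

gcd(175, 119): 175 = 1·119 + 56; 119 = 2·56 + 7; 56 = 8·7 + 0 → 7
gcd(7, 2023): 2023 = 289·7 + 0 → 7

7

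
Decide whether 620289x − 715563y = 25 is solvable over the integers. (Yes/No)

No

By Bézout, 620289x − 715563y = 25 has integer solutions iff gcd(620289, 715563) | 25.
Euclid: 715563 = 1·620289 + 95274; 620289 = 6·95274 + 48645; 95274 = 1·48645 + 46629; 48645 = 1·46629 + 2016; 46629 = 23·2016 + 261; 2016 = 7·261 + 189; 261 = 1·189 + 72; 189 = 2·72 + 45; 72 = 1·45 + 27; 45 = 1·27 + 18; 27 = 1·18 + 9; 18 = 2·9 + 0. gcd = 9; 25 mod 9 = 7. No.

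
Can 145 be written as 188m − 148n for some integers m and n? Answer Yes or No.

No

By Bézout, 188m − 148n = 145 has integer solutions iff gcd(188, 148) | 145.
Euclid: 188 = 1·148 + 40; 148 = 3·40 + 28; 40 = 1·28 + 12; 28 = 2·12 + 4; 12 = 3·4 + 0. gcd = 4; 145 mod 4 = 1. No.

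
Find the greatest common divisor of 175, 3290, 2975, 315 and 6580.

35

175 = 5² · 7; 3290 = 2 · 5 · 7 · 47; 2975 = 5² · 7 · 17; 315 = 3² · 5 · 7; 6580 = 2² · 5 · 7 · 47
gcd takes min exponent of each prime: 5 · 7 = 35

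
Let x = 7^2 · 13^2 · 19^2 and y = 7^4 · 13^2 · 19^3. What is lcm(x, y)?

max exponent per prime: 7^4 · 13^2 · 19^3 = 2783169571

2783169571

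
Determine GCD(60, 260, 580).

20

gcd(60, 260): 260 = 4·60 + 20; 60 = 3·20 + 0 → 20
gcd(20, 580): 580 = 29·20 + 0 → 20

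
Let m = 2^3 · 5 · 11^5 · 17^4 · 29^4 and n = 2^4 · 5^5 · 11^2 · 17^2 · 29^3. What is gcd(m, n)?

min exponent per shared prime: 2^3 · 5 · 11^2 · 17^2 · 29^3 = 34114357640

34114357640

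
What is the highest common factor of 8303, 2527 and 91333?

361

gcd(8303, 2527): 8303 = 3·2527 + 722; 2527 = 3·722 + 361; 722 = 2·361 + 0 → 361
gcd(361, 91333): 91333 = 253·361 + 0 → 361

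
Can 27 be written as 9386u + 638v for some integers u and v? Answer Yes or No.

gcd(9386, 638): 9386 = 14·638 + 454; 638 = 1·454 + 184; 454 = 2·184 + 86; 184 = 2·86 + 12; 86 = 7·12 + 2; 12 = 6·2 + 0 → 2
2 does not divide 27, so a solution does not exist.

No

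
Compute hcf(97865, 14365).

5

Euclid: 97865 = 6·14365 + 11675; 14365 = 1·11675 + 2690; 11675 = 4·2690 + 915; 2690 = 2·915 + 860; 915 = 1·860 + 55; 860 = 15·55 + 35; 55 = 1·35 + 20; 35 = 1·20 + 15; 20 = 1·15 + 5; 15 = 3·5 + 0. Last nonzero remainder: 5.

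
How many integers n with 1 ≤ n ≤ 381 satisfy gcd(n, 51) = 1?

239

Prime factors of 51: 3, 17. Count integers ≤ 381 divisible by none of them.
By inclusion–exclusion: 381 − ⌊381/3⌋ − ⌊381/17⌋ + ⌊381/51⌋ = 239.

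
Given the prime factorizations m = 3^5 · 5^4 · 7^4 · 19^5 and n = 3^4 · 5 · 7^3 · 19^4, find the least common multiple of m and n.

max exponent per prime: 3^5 · 5^4 · 7^4 · 19^5 = 902914143035625

902914143035625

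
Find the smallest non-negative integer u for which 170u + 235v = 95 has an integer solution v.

gcd(170, 235) = 5 (Euclid: 235 = 1·170 + 65; 170 = 2·65 + 40; 65 = 1·40 + 25; 40 = 1·25 + 15; 25 = 1·15 + 10; 15 = 1·10 + 5; 10 = 2·5 + 0), and 5 | 95.
Extended Euclid: 170·(18) + 235·(-13) = 5. Scale by 19: u₀ = 342.
General solution u = u₀ + 47t; reducing mod 47 gives u = 13 (and v = -9).

13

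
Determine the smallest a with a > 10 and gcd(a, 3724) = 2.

18

Multiples of 2 above 10: 2·6, 2·7, … . Need the cofactor coprime to 3724/2 = 1862.
Checking s = 6, 7, … the first with gcd(s, 1862) = 1 is s = 9, giving 18.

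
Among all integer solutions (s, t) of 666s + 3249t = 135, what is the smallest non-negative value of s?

249

Euclid: 3249 = 4·666 + 585; 666 = 1·585 + 81; 585 = 7·81 + 18; 81 = 4·18 + 9; 18 = 2·9 + 0 → gcd = 9; 135 = 9·15.
Back-substitution yields 666·(161) + 3249·(-33) = 9, so one solution is s = 161·15 = 2415, t = -33·15 = -495.
Solutions in s differ by 3249/9 = 361; the one in [0, 361) is 2415 mod 361 = 249.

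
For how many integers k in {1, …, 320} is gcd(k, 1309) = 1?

1309 = 7·11·17. Inclusion–exclusion on these primes:
320 − ⌊320/7⌋ − ⌊320/11⌋ − ⌊320/17⌋ + ⌊320/77⌋ + ⌊320/119⌋ + ⌊320/187⌋ − ⌊320/1309⌋ = 235

235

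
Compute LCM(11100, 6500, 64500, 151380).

11100 = 2² · 3 · 5² · 37; 6500 = 2² · 5³ · 13; 64500 = 2² · 3 · 5³ · 43; 151380 = 2² · 3² · 5 · 29²
lcm takes max exponent of each prime: 2² · 3² · 5³ · 13 · 29² · 37 · 43 = 78274813500

78274813500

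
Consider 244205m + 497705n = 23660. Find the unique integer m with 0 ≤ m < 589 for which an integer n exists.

102

Reduce mod 497705: 244205m ≡ 23660 (mod 497705). With g = gcd(244205, 497705) = 845 dividing 23660, divide through: 289m ≡ 28 (mod 589).
Since gcd(289, 589) = 1, m ≡ 28·(289)⁻¹ ≡ 102 (mod 589). Smallest non-negative: 102.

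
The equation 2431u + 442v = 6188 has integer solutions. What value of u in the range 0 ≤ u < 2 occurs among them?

Reduce mod 442: 2431u ≡ 6188 (mod 442). With g = gcd(2431, 442) = 221 dividing 6188, divide through: 11u ≡ 28 (mod 2).
Since gcd(11, 2) = 1, u ≡ 28·(11)⁻¹ ≡ 0 (mod 2). Smallest non-negative: 0.

0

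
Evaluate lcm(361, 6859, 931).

336091

361 = 19²; 6859 = 19³; 931 = 7² · 19
lcm takes max exponent of each prime: 7² · 19³ = 336091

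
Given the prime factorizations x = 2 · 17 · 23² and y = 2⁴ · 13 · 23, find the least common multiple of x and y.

1870544

max exponent per prime: 2⁴ · 13 · 17 · 23² = 1870544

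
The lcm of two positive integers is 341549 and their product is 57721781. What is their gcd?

169

gcd·lcm = product, so gcd = 57721781/341549 = 169.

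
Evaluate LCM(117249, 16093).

820743

gcd first: 117249 = 7·16093 + 4598; 16093 = 3·4598 + 2299; 4598 = 2·2299 + 0 → gcd = 2299
lcm = 117249·16093/gcd = 1886888157/2299 = 820743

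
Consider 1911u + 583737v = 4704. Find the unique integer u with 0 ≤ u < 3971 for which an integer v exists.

Euclid: 583737 = 305·1911 + 882; 1911 = 2·882 + 147; 882 = 6·147 + 0 → gcd = 147; 4704 = 147·32.
Back-substitution yields 1911·(611) + 583737·(-2) = 147, so one solution is u = 611·32 = 19552, v = -2·32 = -64.
Solutions in u differ by 583737/147 = 3971; the one in [0, 3971) is 19552 mod 3971 = 3668.

3668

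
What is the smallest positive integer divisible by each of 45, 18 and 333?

3330

lcm(45, 18) = 45·18/gcd = 810/9 = 90
lcm(90, 333) = 90·333/gcd = 29970/9 = 3330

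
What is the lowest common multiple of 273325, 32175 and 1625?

135295875

lcm(273325, 32175) = 273325·32175/gcd = 8794231875/325 = 27059175
lcm(27059175, 1625) = 27059175·1625/gcd = 43971159375/325 = 135295875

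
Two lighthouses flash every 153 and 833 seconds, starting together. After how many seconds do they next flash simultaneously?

153 = 3² · 17; 833 = 7² · 17
max exponents: 3² · 7² · 17 = 7497

7497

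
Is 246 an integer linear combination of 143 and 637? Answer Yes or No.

No

gcd(143, 637): 637 = 4·143 + 65; 143 = 2·65 + 13; 65 = 5·13 + 0 → 13
13 does not divide 246, so a solution does not exist.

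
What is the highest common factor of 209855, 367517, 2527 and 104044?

19

gcd(209855, 367517): 367517 = 1·209855 + 157662; 209855 = 1·157662 + 52193; 157662 = 3·52193 + 1083; 52193 = 48·1083 + 209; 1083 = 5·209 + 38; 209 = 5·38 + 19; 38 = 2·19 + 0 → 19
gcd(19, 2527): 2527 = 133·19 + 0 → 19
gcd(19, 104044): 104044 = 5476·19 + 0 → 19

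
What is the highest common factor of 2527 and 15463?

Euclid: 15463 = 6·2527 + 301; 2527 = 8·301 + 119; 301 = 2·119 + 63; 119 = 1·63 + 56; 63 = 1·56 + 7; 56 = 8·7 + 0. Last nonzero remainder: 7.

7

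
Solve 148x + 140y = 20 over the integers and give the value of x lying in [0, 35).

Euclid: 148 = 1·140 + 8; 140 = 17·8 + 4; 8 = 2·4 + 0 → gcd = 4; 20 = 4·5.
Back-substitution yields 148·(-17) + 140·(18) = 4, so one solution is x = -17·5 = -85, y = 18·5 = 90.
Solutions in x differ by 140/4 = 35; the one in [0, 35) is -85 mod 35 = 20.

20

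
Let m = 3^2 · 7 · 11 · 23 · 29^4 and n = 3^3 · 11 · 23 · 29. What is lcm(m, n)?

max exponent per prime: 3^3 · 7 · 11 · 23 · 29^4 = 33820055577

33820055577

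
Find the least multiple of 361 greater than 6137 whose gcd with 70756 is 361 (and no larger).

6859

Multiples of 361 above 6137: 361·18, 361·19, … . Need the cofactor coprime to 70756/361 = 196.
Checking s = 18, 19, … the first with gcd(s, 196) = 1 is s = 19, giving 6859.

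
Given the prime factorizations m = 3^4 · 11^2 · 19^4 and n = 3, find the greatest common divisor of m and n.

3

min exponent per shared prime: 3 = 3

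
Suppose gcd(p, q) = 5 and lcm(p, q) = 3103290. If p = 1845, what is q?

8410

p·q = gcd·lcm = 5·3103290 = 15516450, so q = 15516450/1845 = 8410.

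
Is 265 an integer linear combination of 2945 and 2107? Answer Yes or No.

gcd(2945, 2107): 2945 = 1·2107 + 838; 2107 = 2·838 + 431; 838 = 1·431 + 407; 431 = 1·407 + 24; 407 = 16·24 + 23; 24 = 1·23 + 1; 23 = 23·1 + 0 → 1
1 divides 265, so a solution exists.

Yes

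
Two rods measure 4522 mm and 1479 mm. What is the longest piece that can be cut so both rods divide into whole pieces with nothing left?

17

4522 = 2 · 7 · 17 · 19
1479 = 3 · 17 · 29
Common: 17 = 17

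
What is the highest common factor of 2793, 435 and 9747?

2793 = 3 · 7² · 19; 435 = 3 · 5 · 29; 9747 = 3³ · 19²
gcd takes min exponent of each prime: 3 = 3

3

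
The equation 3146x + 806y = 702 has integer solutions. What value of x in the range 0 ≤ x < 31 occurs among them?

Euclid: 3146 = 3·806 + 728; 806 = 1·728 + 78; 728 = 9·78 + 26; 78 = 3·26 + 0 → gcd = 26; 702 = 26·27.
Back-substitution yields 3146·(10) + 806·(-39) = 26, so one solution is x = 10·27 = 270, y = -39·27 = -1053.
Solutions in x differ by 806/26 = 31; the one in [0, 31) is 270 mod 31 = 22.

22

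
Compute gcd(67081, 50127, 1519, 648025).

49

gcd(67081, 50127): 67081 = 1·50127 + 16954; 50127 = 2·16954 + 16219; 16954 = 1·16219 + 735; 16219 = 22·735 + 49; 735 = 15·49 + 0 → 49
gcd(49, 1519): 1519 = 31·49 + 0 → 49
gcd(49, 648025): 648025 = 13225·49 + 0 → 49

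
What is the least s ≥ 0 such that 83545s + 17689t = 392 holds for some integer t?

101

gcd(83545, 17689) = 49 (Euclid: 83545 = 4·17689 + 12789; 17689 = 1·12789 + 4900; 12789 = 2·4900 + 2989; 4900 = 1·2989 + 1911; 2989 = 1·1911 + 1078; 1911 = 1·1078 + 833; 1078 = 1·833 + 245; 833 = 3·245 + 98; 245 = 2·98 + 49; 98 = 2·49 + 0), and 49 | 392.
Extended Euclid: 83545·(148) + 17689·(-699) = 49. Scale by 8: s₀ = 1184.
General solution s = s₀ + 361k; reducing mod 361 gives s = 101 (and t = -477).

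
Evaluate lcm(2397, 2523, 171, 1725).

66070368675

2397 = 3 · 17 · 47; 2523 = 3 · 29²; 171 = 3² · 19; 1725 = 3 · 5² · 23
lcm takes max exponent of each prime: 3² · 5² · 17 · 19 · 23 · 29² · 47 = 66070368675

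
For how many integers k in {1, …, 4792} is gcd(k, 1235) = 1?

Prime factors of 1235: 5, 13, 19. Count integers ≤ 4792 divisible by none of them.
By inclusion–exclusion: 4792 − ⌊4792/5⌋ − ⌊4792/13⌋ − ⌊4792/19⌋ + ⌊4792/65⌋ + ⌊4792/95⌋ + ⌊4792/247⌋ − ⌊4792/1235⌋ = 3353.

3353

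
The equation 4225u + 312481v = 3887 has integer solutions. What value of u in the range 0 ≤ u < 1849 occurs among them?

Euclid: 312481 = 73·4225 + 4056; 4225 = 1·4056 + 169; 4056 = 24·169 + 0 → gcd = 169; 3887 = 169·23.
Back-substitution yields 4225·(74) + 312481·(-1) = 169, so one solution is u = 74·23 = 1702, v = -1·23 = -23.
Solutions in u differ by 312481/169 = 1849; the one in [0, 1849) is 1702 mod 1849 = 1702.

1702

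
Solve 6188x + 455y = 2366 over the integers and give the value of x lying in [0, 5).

2

Euclid: 6188 = 13·455 + 273; 455 = 1·273 + 182; 273 = 1·182 + 91; 182 = 2·91 + 0 → gcd = 91; 2366 = 91·26.
Back-substitution yields 6188·(2) + 455·(-27) = 91, so one solution is x = 2·26 = 52, y = -27·26 = -702.
Solutions in x differ by 455/91 = 5; the one in [0, 5) is 52 mod 5 = 2.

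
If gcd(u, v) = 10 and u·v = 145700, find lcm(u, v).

14570

For any two positive integers, gcd × lcm equals their product. Hence lcm = 145700 / 10 = 14570.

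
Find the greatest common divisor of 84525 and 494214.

84525 = 3 · 5² · 7² · 23
494214 = 2 · 3 · 7² · 41²
Common: 3 · 7² = 147

147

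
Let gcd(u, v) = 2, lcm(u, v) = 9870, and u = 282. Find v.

70

Using uv = gcd(u,v)·lcm(u,v) = 2·9870 = 19740, we get v = 19740/282 = 70.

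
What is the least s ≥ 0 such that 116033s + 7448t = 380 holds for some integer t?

Reduce mod 7448: 116033s ≡ 380 (mod 7448). With g = gcd(116033, 7448) = 19 dividing 380, divide through: 6107s ≡ 20 (mod 392).
Since gcd(6107, 392) = 1, s ≡ 20·(6107)⁻¹ ≡ 380 (mod 392). Smallest non-negative: 380.

380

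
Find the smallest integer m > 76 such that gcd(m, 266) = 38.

266 = 38·7. Any m with gcd(m, 266) = 38 is a multiple of 38, say 38s, with s coprime to 7.
Need s > 76/38, so s ≥ 3. First s ≥ 3 with gcd(s, 7) = 1 is s = 3. Thus m = 38·3 = 114.

114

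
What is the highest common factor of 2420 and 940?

Euclid: 2420 = 2·940 + 540; 940 = 1·540 + 400; 540 = 1·400 + 140; 400 = 2·140 + 120; 140 = 1·120 + 20; 120 = 6·20 + 0. Last nonzero remainder: 20.

20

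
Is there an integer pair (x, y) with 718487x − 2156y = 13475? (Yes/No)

gcd(718487, 2156): 718487 = 333·2156 + 539; 2156 = 4·539 + 0 → 539
539 divides 13475, so a solution exists.

Yes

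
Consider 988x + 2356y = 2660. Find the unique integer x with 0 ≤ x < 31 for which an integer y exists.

gcd(988, 2356) = 76 (Euclid: 2356 = 2·988 + 380; 988 = 2·380 + 228; 380 = 1·228 + 152; 228 = 1·152 + 76; 152 = 2·76 + 0), and 76 | 2660.
Extended Euclid: 988·(12) + 2356·(-5) = 76. Scale by 35: x₀ = 420.
General solution x = x₀ + 31t; reducing mod 31 gives x = 17 (and y = -6).

17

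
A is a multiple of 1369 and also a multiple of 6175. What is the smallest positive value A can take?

8453575

gcd first: 6175 = 4·1369 + 699; 1369 = 1·699 + 670; 699 = 1·670 + 29; 670 = 23·29 + 3; 29 = 9·3 + 2; 3 = 1·2 + 1; 2 = 2·1 + 0 → gcd = 1
lcm = 1369·6175/gcd = 8453575/1 = 8453575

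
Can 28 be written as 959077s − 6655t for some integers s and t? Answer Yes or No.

gcd(959077, 6655): 959077 = 144·6655 + 757; 6655 = 8·757 + 599; 757 = 1·599 + 158; 599 = 3·158 + 125; 158 = 1·125 + 33; 125 = 3·33 + 26; 33 = 1·26 + 7; 26 = 3·7 + 5; 7 = 1·5 + 2; 5 = 2·2 + 1; 2 = 2·1 + 0 → 1
1 divides 28, so a solution exists.

Yes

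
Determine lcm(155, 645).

19995

155 = 5 · 31; 645 = 3 · 5 · 43
max exponents: 3 · 5 · 31 · 43 = 19995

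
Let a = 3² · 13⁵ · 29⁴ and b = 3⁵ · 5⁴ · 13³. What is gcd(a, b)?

min exponent per shared prime: 3² · 13³ = 19773

19773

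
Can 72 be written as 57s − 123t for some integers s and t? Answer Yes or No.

Yes

By Bézout, 57s − 123t = 72 has integer solutions iff gcd(57, 123) | 72.
Euclid: 123 = 2·57 + 9; 57 = 6·9 + 3; 9 = 3·3 + 0. gcd = 3; 72 mod 3 = 0. Yes.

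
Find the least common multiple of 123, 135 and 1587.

123 = 3 · 41; 135 = 3³ · 5; 1587 = 3 · 23²
lcm takes max exponent of each prime: 3³ · 5 · 23² · 41 = 2928015

2928015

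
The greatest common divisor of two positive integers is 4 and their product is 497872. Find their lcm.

Since gcd(m,n)·lcm(m,n) = mn, lcm = 497872/4 = 124468.

124468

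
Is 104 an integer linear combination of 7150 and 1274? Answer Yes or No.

Yes

gcd(7150, 1274): 7150 = 5·1274 + 780; 1274 = 1·780 + 494; 780 = 1·494 + 286; 494 = 1·286 + 208; 286 = 1·208 + 78; 208 = 2·78 + 52; 78 = 1·52 + 26; 52 = 2·26 + 0 → 26
26 divides 104, so a solution exists.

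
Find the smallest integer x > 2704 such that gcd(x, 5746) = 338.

5746 = 338·17. Any x with gcd(x, 5746) = 338 is a multiple of 338, say 338s, with s coprime to 17.
Need s > 2704/338, so s ≥ 9. First s ≥ 9 with gcd(s, 17) = 1 is s = 9. Thus x = 338·9 = 3042.

3042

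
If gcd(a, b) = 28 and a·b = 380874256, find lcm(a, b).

13602652

Since gcd(a,b)·lcm(a,b) = ab, lcm = 380874256/28 = 13602652.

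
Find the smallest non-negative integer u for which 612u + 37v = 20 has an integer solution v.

Euclid: 612 = 16·37 + 20; 37 = 1·20 + 17; 20 = 1·17 + 3; 17 = 5·3 + 2; 3 = 1·2 + 1; 2 = 2·1 + 0 → gcd = 1; 20 = 1·20.
Back-substitution yields 612·(13) + 37·(-215) = 1, so one solution is u = 13·20 = 260, v = -215·20 = -4300.
Solutions in u differ by 37/1 = 37; the one in [0, 37) is 260 mod 37 = 1.

1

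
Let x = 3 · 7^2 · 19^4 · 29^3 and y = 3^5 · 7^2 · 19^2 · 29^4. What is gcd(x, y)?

min exponent per shared prime: 3 · 7^2 · 19^2 · 29^3 = 1294251063

1294251063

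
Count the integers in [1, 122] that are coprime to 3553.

3553 = 11·17·19. Inclusion–exclusion on these primes:
122 − ⌊122/11⌋ − ⌊122/17⌋ − ⌊122/19⌋ + ⌊122/187⌋ + ⌊122/209⌋ + ⌊122/323⌋ − ⌊122/3553⌋ = 98

98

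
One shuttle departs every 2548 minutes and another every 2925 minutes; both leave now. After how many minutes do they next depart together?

573300

gcd first: 2925 = 1·2548 + 377; 2548 = 6·377 + 286; 377 = 1·286 + 91; 286 = 3·91 + 13; 91 = 7·13 + 0 → gcd = 13
lcm = 2548·2925/gcd = 7452900/13 = 573300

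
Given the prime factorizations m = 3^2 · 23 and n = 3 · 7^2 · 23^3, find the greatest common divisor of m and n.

min exponent per shared prime: 3 · 23 = 69

69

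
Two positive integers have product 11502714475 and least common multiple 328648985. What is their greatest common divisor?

From gcd × lcm = pq: gcd = 11502714475 / 328648985 = 35.

35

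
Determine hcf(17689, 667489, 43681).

361

gcd(17689, 667489): 667489 = 37·17689 + 12996; 17689 = 1·12996 + 4693; 12996 = 2·4693 + 3610; 4693 = 1·3610 + 1083; 3610 = 3·1083 + 361; 1083 = 3·361 + 0 → 361
gcd(361, 43681): 43681 = 121·361 + 0 → 361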